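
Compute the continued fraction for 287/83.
[3; 2, 5, 2, 3]

Euclidean algorithm steps:
287 = 3 × 83 + 38
83 = 2 × 38 + 7
38 = 5 × 7 + 3
7 = 2 × 3 + 1
3 = 3 × 1 + 0
Continued fraction: [3; 2, 5, 2, 3]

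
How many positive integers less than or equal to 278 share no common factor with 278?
138

278 = 2 × 139
φ(n) = n × ∏(1 - 1/p) for each prime p dividing n
φ(278) = 278 × (1 - 1/2) × (1 - 1/139) = 138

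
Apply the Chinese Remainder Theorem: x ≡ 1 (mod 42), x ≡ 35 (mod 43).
379

Using Chinese Remainder Theorem:
M = 42 × 43 = 1806
M1 = 43, M2 = 42
y1 = 43^(-1) mod 42 = 1
y2 = 42^(-1) mod 43 = 42
x = (1×43×1 + 35×42×42) mod 1806 = 379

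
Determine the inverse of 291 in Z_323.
111

gcd(291, 323) = 1, so the inverse exists.
Extended Euclidean algorithm on (323, 291):
323 = 1 × 291 + 32  ⟹  32 = (1)·323 + (-1)·291
291 = 9 × 32 + 3  ⟹  3 = (-9)·323 + (10)·291
32 = 10 × 3 + 2  ⟹  2 = (91)·323 + (-101)·291
3 = 1 × 2 + 1  ⟹  1 = (-100)·323 + (111)·291
So (111)·291 ≡ 1 (mod 323), i.e. 291^(-1) ≡ 111 (mod 323).
Check: 291 × 111 = 32301 ≡ 1 (mod 323)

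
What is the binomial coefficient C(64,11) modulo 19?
0

Using Lucas' theorem:
Write n=64 and k=11 in base 19:
n in base 19: [3, 7]
k in base 19: [0, 11]
C(64,11) mod 19 = ∏ C(n_i, k_i) mod 19
Digit binomials (mod 19): C(3,0) = 1; C(7,11) = 0 (k_i > n_i)
Product: 1 × 0 = 0 ≡ 0 (mod 19)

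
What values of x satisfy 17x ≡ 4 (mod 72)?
x ≡ 68 (mod 72)

gcd(17, 72) = 1, which divides 4, so solutions exist.
Find 17^(-1) mod 72 by the extended Euclidean algorithm:
72 = 4 × 17 + 4  ⟹  4 = (1)·72 + (-4)·17
17 = 4 × 4 + 1  ⟹  1 = (-4)·72 + (17)·17
So (17)·17 ≡ 1 (mod 72), i.e. 17^(-1) ≡ 17 (mod 72).
x ≡ 17 × 4 = 68 ≡ 68 (mod 72).
Check: 17 × 68 = 1156 ≡ 4 (mod 72).
Unique solution: x ≡ 68 (mod 72)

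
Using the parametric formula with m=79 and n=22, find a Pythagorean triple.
(5757, 3476, 6725)

Euclid's formula: a = m² - n², b = 2mn, c = m² + n²
m = 79, n = 22
a = 79² - 22² = 6241 - 484 = 5757
b = 2 × 79 × 22 = 3476
c = 79² + 22² = 6241 + 484 = 6725
Verification: 5757² + 3476² = 33143049 + 12082576 = 45225625 = 6725² ✓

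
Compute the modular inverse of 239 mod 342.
83

gcd(239, 342) = 1, so the inverse exists.
Extended Euclidean algorithm on (342, 239):
342 = 1 × 239 + 103  ⟹  103 = (1)·342 + (-1)·239
239 = 2 × 103 + 33  ⟹  33 = (-2)·342 + (3)·239
103 = 3 × 33 + 4  ⟹  4 = (7)·342 + (-10)·239
33 = 8 × 4 + 1  ⟹  1 = (-58)·342 + (83)·239
So (83)·239 ≡ 1 (mod 342), i.e. 239^(-1) ≡ 83 (mod 342).
Check: 239 × 83 = 19837 ≡ 1 (mod 342)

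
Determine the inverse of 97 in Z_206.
17

gcd(97, 206) = 1, so the inverse exists.
Extended Euclidean algorithm on (206, 97):
206 = 2 × 97 + 12  ⟹  12 = (1)·206 + (-2)·97
97 = 8 × 12 + 1  ⟹  1 = (-8)·206 + (17)·97
So (17)·97 ≡ 1 (mod 206), i.e. 97^(-1) ≡ 17 (mod 206).
Check: 97 × 17 = 1649 ≡ 1 (mod 206)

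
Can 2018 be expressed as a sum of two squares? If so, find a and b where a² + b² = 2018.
13² + 43² (a=13, b=43)

Factorization: 2018 = 2 × 1009
By Fermat: n is sum of two squares iff every prime p ≡ 3 (mod 4) appears to even power.
All primes ≡ 3 (mod 4) appear to even power.
Search a = 0, 1, 2, … for 2018 - a² a perfect square: first hit at a = 13: 2018 - 169 = 1849 = 43².
2018 = 13² + 43² = 169 + 1849 ✓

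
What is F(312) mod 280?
224

Matrix identity: Q^n = [[F_(n+1), F_n], [F_n, F_(n-1)]] with Q = [[1,1],[1,0]].
n = 312 = 100111000₂. Square-and-multiply, entries mod 280:
Q^1 = [[1,1],[1,0]]
Q^2 = (Q^1)² = [[2,1],[1,1]]
Q^4 = (Q^2)² = [[5,3],[3,2]]
Q^9 = (Q^4)²·Q = [[55,34],[34,21]]
Q^19 = (Q^9)²·Q = [[45,261],[261,64]]
Q^39 = (Q^19)²·Q = [[35,146],[146,169]]
Q^78 = (Q^39)² = [[141,104],[104,37]]
Q^156 = (Q^78)² = [[177,32],[32,145]]
Q^312 = (Q^156)² = [[153,224],[224,209]]
F_312 mod 280 = Q^312[0][1] = 224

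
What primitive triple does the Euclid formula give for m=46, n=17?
(1827, 1564, 2405)

Euclid's formula: a = m² - n², b = 2mn, c = m² + n²
m = 46, n = 17
a = 46² - 17² = 2116 - 289 = 1827
b = 2 × 46 × 17 = 1564
c = 46² + 17² = 2116 + 289 = 2405
Verification: 1827² + 1564² = 3337929 + 2446096 = 5784025 = 2405² ✓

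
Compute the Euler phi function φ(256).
128

256 = 2^8
φ(n) = n × ∏(1 - 1/p) for each prime p dividing n
φ(256) = 256 × (1 - 1/2) = 128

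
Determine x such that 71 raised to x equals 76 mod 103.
36

Baby-step giant-step with step n = ⌈√103⌉ = 11.
Baby steps 71^j mod 103 (j:value) for j=0..10: 0:1, 1:71, 2:97, 3:89, 4:36, 5:84, 6:93, 7:11, 8:60, 9:37, 10:52.
Giant-step multiplier: 71^(-11) ≡ 71^(102-11) = 71^91 ≡ 45 (mod 103).
Giant steps γ_i = 76·45^i mod 103: γ_0=76, γ_1=21, γ_2=18, γ_3=89 (in table at j=3).
x = i·n + j = 3·11 + 3 = 36.
Check: 71^36 ≡ 76 (mod 103).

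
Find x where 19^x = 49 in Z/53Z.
12

Baby-step giant-step with step n = ⌈√53⌉ = 8.
Baby steps 19^j mod 53 (j:value) for j=0..7: 0:1, 1:19, 2:43, 3:22, 4:47, 5:45, 6:7, 7:27.
Giant-step multiplier: 19^(-8) ≡ 19^(52-8) = 19^44 ≡ 28 (mod 53).
Giant steps γ_i = 49·28^i mod 53: γ_0=49, γ_1=47 (in table at j=4).
x = i·n + j = 1·8 + 4 = 12.
Check: 19^12 ≡ 49 (mod 53).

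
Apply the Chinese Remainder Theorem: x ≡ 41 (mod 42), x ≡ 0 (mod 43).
1763

Using Chinese Remainder Theorem:
M = 42 × 43 = 1806
M1 = 43, M2 = 42
y1 = 43^(-1) mod 42 = 1
y2 = 42^(-1) mod 43 = 42
x = (41×43×1 + 0×42×42) mod 1806 = 1763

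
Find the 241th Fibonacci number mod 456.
241

Matrix identity: Q^n = [[F_(n+1), F_n], [F_n, F_(n-1)]] with Q = [[1,1],[1,0]].
n = 241 = 11110001₂. Square-and-multiply, entries mod 456:
Q^1 = [[1,1],[1,0]]
Q^3 = (Q^1)²·Q = [[3,2],[2,1]]
Q^7 = (Q^3)²·Q = [[21,13],[13,8]]
Q^15 = (Q^7)²·Q = [[75,154],[154,377]]
Q^30 = (Q^15)² = [[157,296],[296,317]]
Q^60 = (Q^30)² = [[89,312],[312,233]]
Q^120 = (Q^60)² = [[385,144],[144,241]]
Q^241 = (Q^120)²·Q = [[97,241],[241,312]]
F_241 mod 456 = Q^241[0][1] = 241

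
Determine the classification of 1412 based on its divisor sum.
deficient

Proper divisors of 1412: sum = 1 + 2 + 4 + 353 + 706 = 1066
Since 1066 < 1412, 1412 is deficient.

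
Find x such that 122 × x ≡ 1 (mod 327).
260

gcd(122, 327) = 1, so the inverse exists.
Extended Euclidean algorithm on (327, 122):
327 = 2 × 122 + 83  ⟹  83 = (1)·327 + (-2)·122
122 = 1 × 83 + 39  ⟹  39 = (-1)·327 + (3)·122
83 = 2 × 39 + 5  ⟹  5 = (3)·327 + (-8)·122
39 = 7 × 5 + 4  ⟹  4 = (-22)·327 + (59)·122
5 = 1 × 4 + 1  ⟹  1 = (25)·327 + (-67)·122
So (-67)·122 ≡ 1 (mod 327), i.e. 122^(-1) ≡ -67 ≡ 260 (mod 327).
Check: 122 × 260 = 31720 ≡ 1 (mod 327)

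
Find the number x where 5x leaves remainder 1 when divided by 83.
50

gcd(5, 83) = 1, so the inverse exists.
Extended Euclidean algorithm on (83, 5):
83 = 16 × 5 + 3  ⟹  3 = (1)·83 + (-16)·5
5 = 1 × 3 + 2  ⟹  2 = (-1)·83 + (17)·5
3 = 1 × 2 + 1  ⟹  1 = (2)·83 + (-33)·5
So (-33)·5 ≡ 1 (mod 83), i.e. 5^(-1) ≡ -33 ≡ 50 (mod 83).
Check: 5 × 50 = 250 ≡ 1 (mod 83)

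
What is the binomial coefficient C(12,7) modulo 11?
0

Using Lucas' theorem:
Write n=12 and k=7 in base 11:
n in base 11: [1, 1]
k in base 11: [0, 7]
C(12,7) mod 11 = ∏ C(n_i, k_i) mod 11
Digit binomials (mod 11): C(1,0) = 1; C(1,7) = 0 (k_i > n_i)
Product: 1 × 0 = 0 ≡ 0 (mod 11)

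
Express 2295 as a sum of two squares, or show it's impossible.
Not possible

Factorization: 2295 = 3^3 × 5 × 17
By Fermat: n is sum of two squares iff every prime p ≡ 3 (mod 4) appears to even power.
Prime(s) ≡ 3 (mod 4) with odd exponent: [(3, 3)]
Therefore 2295 cannot be expressed as a² + b².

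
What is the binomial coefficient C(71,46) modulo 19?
3

Using Lucas' theorem:
Write n=71 and k=46 in base 19:
n in base 19: [3, 14]
k in base 19: [2, 8]
C(71,46) mod 19 = ∏ C(n_i, k_i) mod 19
Digit binomials (mod 19): C(3,2) = 3; C(14,8) = 3003 ≡ 1
Product: 3 × 1 = 3 ≡ 3 (mod 19)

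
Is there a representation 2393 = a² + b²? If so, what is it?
32² + 37² (a=32, b=37)

Factorization: 2393 = 2393
By Fermat: n is sum of two squares iff every prime p ≡ 3 (mod 4) appears to even power.
All primes ≡ 3 (mod 4) appear to even power.
Search a = 0, 1, 2, … for 2393 - a² a perfect square: first hit at a = 32: 2393 - 1024 = 1369 = 37².
2393 = 32² + 37² = 1024 + 1369 ✓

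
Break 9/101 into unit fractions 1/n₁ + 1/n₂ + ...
1/12 + 1/174 + 1/35148

Greedy algorithm:
9/101: ceiling(101/9) = 12, use 1/12
7/1212: ceiling(1212/7) = 174, use 1/174
1/35148: ceiling(35148/1) = 35148, use 1/35148
Result: 9/101 = 1/12 + 1/174 + 1/35148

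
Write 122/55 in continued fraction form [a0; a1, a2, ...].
[2; 4, 1, 1, 2, 2]

Euclidean algorithm steps:
122 = 2 × 55 + 12
55 = 4 × 12 + 7
12 = 1 × 7 + 5
7 = 1 × 5 + 2
5 = 2 × 2 + 1
2 = 2 × 1 + 0
Continued fraction: [2; 4, 1, 1, 2, 2]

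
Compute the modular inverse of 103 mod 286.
25

gcd(103, 286) = 1, so the inverse exists.
Extended Euclidean algorithm on (286, 103):
286 = 2 × 103 + 80  ⟹  80 = (1)·286 + (-2)·103
103 = 1 × 80 + 23  ⟹  23 = (-1)·286 + (3)·103
80 = 3 × 23 + 11  ⟹  11 = (4)·286 + (-11)·103
23 = 2 × 11 + 1  ⟹  1 = (-9)·286 + (25)·103
So (25)·103 ≡ 1 (mod 286), i.e. 103^(-1) ≡ 25 (mod 286).
Check: 103 × 25 = 2575 ≡ 1 (mod 286)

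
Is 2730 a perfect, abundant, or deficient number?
abundant

Proper divisors of 2730: sum = 1 + 2 + 3 + 5 + 6 + 7 + 10 + 13 + ... + 455 + 546 + 910 + 1365 (31 divisors) = 5334
Since 5334 > 2730, 2730 is abundant.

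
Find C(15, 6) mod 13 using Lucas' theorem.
0

Using Lucas' theorem:
Write n=15 and k=6 in base 13:
n in base 13: [1, 2]
k in base 13: [0, 6]
C(15,6) mod 13 = ∏ C(n_i, k_i) mod 13
Digit binomials (mod 13): C(1,0) = 1; C(2,6) = 0 (k_i > n_i)
Product: 1 × 0 = 0 ≡ 0 (mod 13)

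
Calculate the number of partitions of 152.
49686288421

p(n) counts ways to write n as a sum of positive integers (order ignored).
Euler's pentagonal recurrence: p(k) = p(k-1) + p(k-2) - p(k-5) - p(k-7) + p(k-12) + p(k-15) - ... (offsets j(3j∓1)/2, signs ++--, p(0)=1, p(<0)=0).
DP table for k = 0..151: p(0)=1, p(1)=1, p(2)=2, p(3)=3, p(4)=5, p(5)=7, p(6)=11, p(7)=15, p(8)=22, p(9)=30, p(10)=42, p(11)=56, p(12)=77, p(13)=101, p(14)=135, p(15)=176, p(16)=231, p(17)=297, p(18)=385, p(19)=490, p(20)=627, p(21)=792, p(22)=1002, p(23)=1255, p(24)=1575, p(25)=1958, p(26)=2436, p(27)=3010, p(28)=3718, p(29)=4565, p(30)=5604, p(31)=6842, p(32)=8349, p(33)=10143, p(34)=12310, p(35)=14883, p(36)=17977, p(37)=21637, p(38)=26015, p(39)=31185, p(40)=37338, p(41)=44583, p(42)=53174, p(43)=63261, p(44)=75175, p(45)=89134, p(46)=105558, p(47)=124754, p(48)=147273, p(49)=173525, p(50)=204226, p(51)=239943, p(52)=281589, p(53)=329931, p(54)=386155, p(55)=451276, p(56)=526823, p(57)=614154, p(58)=715220, p(59)=831820, p(60)=966467, p(61)=1121505, p(62)=1300156, p(63)=1505499, p(64)=1741630, p(65)=2012558, p(66)=2323520, p(67)=2679689, p(68)=3087735, p(69)=3554345, p(70)=4087968, p(71)=4697205, p(72)=5392783, p(73)=6185689, p(74)=7089500, p(75)=8118264, p(76)=9289091, p(77)=10619863, p(78)=12132164, p(79)=13848650, p(80)=15796476, p(81)=18004327, p(82)=20506255, p(83)=23338469, p(84)=26543660, p(85)=30167357, p(86)=34262962, p(87)=38887673, p(88)=44108109, p(89)=49995925, p(90)=56634173, p(91)=64112359, p(92)=72533807, p(93)=82010177, p(94)=92669720, p(95)=104651419, p(96)=118114304, p(97)=133230930, p(98)=150198136, p(99)=169229875, p(100)=190569292, p(101)=214481126, p(102)=241265379, p(103)=271248950, p(104)=304801365, p(105)=342325709, p(106)=384276336, p(107)=431149389, p(108)=483502844, p(109)=541946240, p(110)=607163746, p(111)=679903203, p(112)=761002156, p(113)=851376628, p(114)=952050665, p(115)=1064144451, p(116)=1188908248, p(117)=1327710076, p(118)=1482074143, p(119)=1653668665, p(120)=1844349560, p(121)=2056148051, p(122)=2291320912, p(123)=2552338241, p(124)=2841940500, p(125)=3163127352, p(126)=3519222692, p(127)=3913864295, p(128)=4351078600, p(129)=4835271870, p(130)=5371315400, p(131)=5964539504, p(132)=6620830889, p(133)=7346629512, p(134)=8149040695, p(135)=9035836076, p(136)=10015581680, p(137)=11097645016, p(138)=12292341831, p(139)=13610949895, p(140)=15065878135, p(141)=16670689208, p(142)=18440293320, p(143)=20390982757, p(144)=22540654445, p(145)=24908858009, p(146)=27517052599, p(147)=30388671978, p(148)=33549419497, p(149)=37027355200, p(150)=40853235313, p(151)=45060624582.
Final step: p(152) = p(151) + p(150) - p(147) - p(145) + p(140) + p(137) - p(130) - p(126) + p(117) + p(112) - p(101) - p(95) + p(82) + p(75) - p(60) - p(52) + p(35) + p(26) - p(7)
= 45060624582 + 40853235313 - 30388671978 - 24908858009 + 15065878135 + 11097645016 - 5371315400 - 3519222692 + 1327710076 + 761002156 - 214481126 - 104651419 + 20506255 + 8118264 - 966467 - 281589 + 14883 + 2436 - 15
= 49686288421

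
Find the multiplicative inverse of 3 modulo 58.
39

gcd(3, 58) = 1, so the inverse exists.
Extended Euclidean algorithm on (58, 3):
58 = 19 × 3 + 1  ⟹  1 = (1)·58 + (-19)·3
So (-19)·3 ≡ 1 (mod 58), i.e. 3^(-1) ≡ -19 ≡ 39 (mod 58).
Check: 3 × 39 = 117 ≡ 1 (mod 58)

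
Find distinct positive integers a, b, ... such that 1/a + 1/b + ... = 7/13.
1/2 + 1/26

Greedy algorithm:
7/13: ceiling(13/7) = 2, use 1/2
1/26: ceiling(26/1) = 26, use 1/26
Result: 7/13 = 1/2 + 1/26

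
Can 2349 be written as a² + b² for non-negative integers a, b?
18² + 45² (a=18, b=45)

Factorization: 2349 = 3^4 × 29
By Fermat: n is sum of two squares iff every prime p ≡ 3 (mod 4) appears to even power.
All primes ≡ 3 (mod 4) appear to even power.
Search a = 0, 1, 2, … for 2349 - a² a perfect square: first hit at a = 18: 2349 - 324 = 2025 = 45².
2349 = 18² + 45² = 324 + 2025 ✓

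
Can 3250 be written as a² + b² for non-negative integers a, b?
1² + 57² (a=1, b=57)

Factorization: 3250 = 2 × 5^3 × 13
By Fermat: n is sum of two squares iff every prime p ≡ 3 (mod 4) appears to even power.
All primes ≡ 3 (mod 4) appear to even power.
Search a = 0, 1, 2, … for 3250 - a² a perfect square: first hit at a = 1: 3250 - 1 = 3249 = 57².
3250 = 1² + 57² = 1 + 3249 ✓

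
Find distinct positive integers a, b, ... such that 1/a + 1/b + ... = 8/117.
1/15 + 1/585

Greedy algorithm:
8/117: ceiling(117/8) = 15, use 1/15
1/585: ceiling(585/1) = 585, use 1/585
Result: 8/117 = 1/15 + 1/585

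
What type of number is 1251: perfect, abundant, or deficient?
deficient

Proper divisors of 1251: sum = 1 + 3 + 9 + 139 + 417 = 569
Since 569 < 1251, 1251 is deficient.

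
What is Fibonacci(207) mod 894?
880

Matrix identity: Q^n = [[F_(n+1), F_n], [F_n, F_(n-1)]] with Q = [[1,1],[1,0]].
n = 207 = 11001111₂. Square-and-multiply, entries mod 894:
Q^1 = [[1,1],[1,0]]
Q^3 = (Q^1)²·Q = [[3,2],[2,1]]
Q^6 = (Q^3)² = [[13,8],[8,5]]
Q^12 = (Q^6)² = [[233,144],[144,89]]
Q^25 = (Q^12)²·Q = [[703,823],[823,774]]
Q^51 = (Q^25)²·Q = [[129,398],[398,625]]
Q^103 = (Q^51)²·Q = [[423,715],[715,602]]
Q^207 = (Q^103)²·Q = [[675,880],[880,689]]
F_207 mod 894 = Q^207[0][1] = 880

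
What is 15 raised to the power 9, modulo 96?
15

Repeated squaring. Binary of 9 = 1001.
15^1 ≡ 15 (mod 96); 15^2 ≡ 33 (mod 96); 15^4 ≡ 33 (mod 96); 15^8 ≡ 33 (mod 96)
15^9 = 15^1 × 15^8 ≡ 15 (mod 96)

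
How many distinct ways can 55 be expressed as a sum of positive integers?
451276

p(n) counts ways to write n as a sum of positive integers (order ignored).
Euler's pentagonal recurrence: p(k) = p(k-1) + p(k-2) - p(k-5) - p(k-7) + p(k-12) + p(k-15) - ... (offsets j(3j∓1)/2, signs ++--, p(0)=1, p(<0)=0).
DP table for k = 0..54: p(0)=1, p(1)=1, p(2)=2, p(3)=3, p(4)=5, p(5)=7, p(6)=11, p(7)=15, p(8)=22, p(9)=30, p(10)=42, p(11)=56, p(12)=77, p(13)=101, p(14)=135, p(15)=176, p(16)=231, p(17)=297, p(18)=385, p(19)=490, p(20)=627, p(21)=792, p(22)=1002, p(23)=1255, p(24)=1575, p(25)=1958, p(26)=2436, p(27)=3010, p(28)=3718, p(29)=4565, p(30)=5604, p(31)=6842, p(32)=8349, p(33)=10143, p(34)=12310, p(35)=14883, p(36)=17977, p(37)=21637, p(38)=26015, p(39)=31185, p(40)=37338, p(41)=44583, p(42)=53174, p(43)=63261, p(44)=75175, p(45)=89134, p(46)=105558, p(47)=124754, p(48)=147273, p(49)=173525, p(50)=204226, p(51)=239943, p(52)=281589, p(53)=329931, p(54)=386155.
Final step: p(55) = p(54) + p(53) - p(50) - p(48) + p(43) + p(40) - p(33) - p(29) + p(20) + p(15) - p(4)
= 386155 + 329931 - 204226 - 147273 + 63261 + 37338 - 10143 - 4565 + 627 + 176 - 5
= 451276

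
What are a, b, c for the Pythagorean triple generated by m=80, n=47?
(4191, 7520, 8609)

Euclid's formula: a = m² - n², b = 2mn, c = m² + n²
m = 80, n = 47
a = 80² - 47² = 6400 - 2209 = 4191
b = 2 × 80 × 47 = 7520
c = 80² + 47² = 6400 + 2209 = 8609
Verification: 4191² + 7520² = 17564481 + 56550400 = 74114881 = 8609² ✓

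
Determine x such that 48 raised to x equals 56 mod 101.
44

Baby-step giant-step with step n = ⌈√101⌉ = 11.
Baby steps 48^j mod 101 (j:value) for j=0..10: 0:1, 1:48, 2:82, 3:98, 4:58, 5:57, 6:9, 7:28, 8:31, 9:74, 10:17.
Giant-step multiplier: 48^(-11) ≡ 48^(100-11) = 48^89 ≡ 38 (mod 101).
Giant steps γ_i = 56·38^i mod 101: γ_0=56, γ_1=7, γ_2=64, γ_3=8, γ_4=1 (in table at j=0).
x = i·n + j = 4·11 + 0 = 44.
Check: 48^44 ≡ 56 (mod 101).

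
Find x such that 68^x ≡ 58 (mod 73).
7

Baby-step giant-step with step n = ⌈√73⌉ = 9.
Baby steps 68^j mod 73 (j:value) for j=0..8: 0:1, 1:68, 2:25, 3:21, 4:41, 5:14, 6:3, 7:58, 8:2.
h = 58 is already in the table at j=7, so x = 7.
Check: 68^7 ≡ 58 (mod 73).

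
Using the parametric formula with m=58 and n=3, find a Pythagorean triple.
(3355, 348, 3373)

Euclid's formula: a = m² - n², b = 2mn, c = m² + n²
m = 58, n = 3
a = 58² - 3² = 3364 - 9 = 3355
b = 2 × 58 × 3 = 348
c = 58² + 3² = 3364 + 9 = 3373
Verification: 3355² + 348² = 11256025 + 121104 = 11377129 = 3373² ✓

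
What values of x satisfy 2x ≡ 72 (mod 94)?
x ≡ 36 (mod 47)

gcd(2, 94) = 2, which divides 72, so solutions exist.
Divide through by 2: x ≡ 36 (mod 47).
The coefficient of x is now 1, so x ≡ 36 (mod 47).
Check: 2 × 36 = 72 ≡ 72 (mod 94).
x ≡ 36 (mod 47), giving 2 solutions mod 94.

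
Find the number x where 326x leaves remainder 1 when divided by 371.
338

gcd(326, 371) = 1, so the inverse exists.
Extended Euclidean algorithm on (371, 326):
371 = 1 × 326 + 45  ⟹  45 = (1)·371 + (-1)·326
326 = 7 × 45 + 11  ⟹  11 = (-7)·371 + (8)·326
45 = 4 × 11 + 1  ⟹  1 = (29)·371 + (-33)·326
So (-33)·326 ≡ 1 (mod 371), i.e. 326^(-1) ≡ -33 ≡ 338 (mod 371).
Check: 326 × 338 = 110188 ≡ 1 (mod 371)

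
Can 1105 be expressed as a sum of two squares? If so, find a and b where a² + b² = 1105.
4² + 33² (a=4, b=33)

Factorization: 1105 = 5 × 13 × 17
By Fermat: n is sum of two squares iff every prime p ≡ 3 (mod 4) appears to even power.
All primes ≡ 3 (mod 4) appear to even power.
Search a = 0, 1, 2, … for 1105 - a² a perfect square: first hit at a = 4: 1105 - 16 = 1089 = 33².
1105 = 4² + 33² = 16 + 1089 ✓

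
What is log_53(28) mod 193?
92

Baby-step giant-step with step n = ⌈√193⌉ = 14.
Baby steps 53^j mod 193 (j:value) for j=0..13: 0:1, 1:53, 2:107, 3:74, 4:62, 5:5, 6:72, 7:149, 8:177, 9:117, 10:25, 11:167, 12:166, 13:113.
Giant-step multiplier: 53^(-14) ≡ 53^(192-14) = 53^178 ≡ 161 (mod 193).
Giant steps γ_i = 28·161^i mod 193: γ_0=28, γ_1=69, γ_2=108, γ_3=18, γ_4=3, γ_5=97, γ_6=177 (in table at j=8).
x = i·n + j = 6·14 + 8 = 92.
Check: 53^92 ≡ 28 (mod 193).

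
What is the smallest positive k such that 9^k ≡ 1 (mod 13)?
3

13 is prime, so ord(9) divides φ(13) = 12.
Divisors of 12: 1, 2, 3, 4, 6, 12.
Repeated squaring: 9^1 ≡ 9, 9^2 ≡ 3, 9^4 ≡ 9, 9^8 ≡ 3 (mod 13).
Test 9^d mod 13 for each divisor d in increasing order:
9^1 ≡ 9
9^2 ≡ 3
9^3 = 9^2·9^1 ≡ 1  ← first divisor giving 1
The order is 3.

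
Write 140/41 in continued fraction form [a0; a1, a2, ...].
[3; 2, 2, 2, 3]

Euclidean algorithm steps:
140 = 3 × 41 + 17
41 = 2 × 17 + 7
17 = 2 × 7 + 3
7 = 2 × 3 + 1
3 = 3 × 1 + 0
Continued fraction: [3; 2, 2, 2, 3]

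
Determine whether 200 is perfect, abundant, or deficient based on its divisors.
abundant

Proper divisors of 200: sum = 1 + 2 + 4 + 5 + 8 + 10 + 20 + 25 + 40 + 50 + 100 = 265
Since 265 > 200, 200 is abundant.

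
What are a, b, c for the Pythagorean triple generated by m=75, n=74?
(149, 11100, 11101)

Euclid's formula: a = m² - n², b = 2mn, c = m² + n²
m = 75, n = 74
a = 75² - 74² = 5625 - 5476 = 149
b = 2 × 75 × 74 = 11100
c = 75² + 74² = 5625 + 5476 = 11101
Verification: 149² + 11100² = 22201 + 123210000 = 123232201 = 11101² ✓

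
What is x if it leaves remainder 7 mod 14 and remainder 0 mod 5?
35

Using Chinese Remainder Theorem:
M = 14 × 5 = 70
M1 = 5, M2 = 14
y1 = 5^(-1) mod 14 = 3
y2 = 14^(-1) mod 5 = 4
x = (7×5×3 + 0×14×4) mod 70 = 35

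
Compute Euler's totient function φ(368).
176

368 = 2^4 × 23
φ(n) = n × ∏(1 - 1/p) for each prime p dividing n
φ(368) = 368 × (1 - 1/2) × (1 - 1/23) = 176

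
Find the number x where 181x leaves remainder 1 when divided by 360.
181

gcd(181, 360) = 1, so the inverse exists.
Extended Euclidean algorithm on (360, 181):
360 = 1 × 181 + 179  ⟹  179 = (1)·360 + (-1)·181
181 = 1 × 179 + 2  ⟹  2 = (-1)·360 + (2)·181
179 = 89 × 2 + 1  ⟹  1 = (90)·360 + (-179)·181
So (-179)·181 ≡ 1 (mod 360), i.e. 181^(-1) ≡ -179 ≡ 181 (mod 360).
Check: 181 × 181 = 32761 ≡ 1 (mod 360)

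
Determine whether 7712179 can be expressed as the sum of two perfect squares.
Not possible

Factorization: 7712179 = 43^3 × 97
By Fermat: n is sum of two squares iff every prime p ≡ 3 (mod 4) appears to even power.
Prime(s) ≡ 3 (mod 4) with odd exponent: [(43, 3)]
Therefore 7712179 cannot be expressed as a² + b².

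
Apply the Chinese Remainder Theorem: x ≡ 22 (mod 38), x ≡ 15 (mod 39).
288

Using Chinese Remainder Theorem:
M = 38 × 39 = 1482
M1 = 39, M2 = 38
y1 = 39^(-1) mod 38 = 1
y2 = 38^(-1) mod 39 = 38
x = (22×39×1 + 15×38×38) mod 1482 = 288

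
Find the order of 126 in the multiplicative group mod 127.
2

127 is prime, so ord(126) divides φ(127) = 126.
Divisors of 126: 1, 2, 3, 6, 7, 9, 14, 18, 21, 42, 63, 126.
Repeated squaring: 126^1 ≡ 126, 126^2 ≡ 1, 126^4 ≡ 1, 126^8 ≡ 1, 126^16 ≡ 1, 126^32 ≡ 1, 126^64 ≡ 1 (mod 127).
Test 126^d mod 127 for each divisor d in increasing order:
126^1 ≡ 126
126^2 ≡ 1  ← first divisor giving 1
The order is 2.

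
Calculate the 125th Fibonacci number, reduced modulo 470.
425

Matrix identity: Q^n = [[F_(n+1), F_n], [F_n, F_(n-1)]] with Q = [[1,1],[1,0]].
n = 125 = 1111101₂. Square-and-multiply, entries mod 470:
Q^1 = [[1,1],[1,0]]
Q^3 = (Q^1)²·Q = [[3,2],[2,1]]
Q^7 = (Q^3)²·Q = [[21,13],[13,8]]
Q^15 = (Q^7)²·Q = [[47,140],[140,377]]
Q^31 = (Q^15)²·Q = [[329,189],[189,140]]
Q^62 = (Q^31)² = [[142,281],[281,331]]
Q^125 = (Q^62)²·Q = [[328,425],[425,373]]
F_125 mod 470 = Q^125[0][1] = 425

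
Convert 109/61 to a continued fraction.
[1; 1, 3, 1, 2, 4]

Euclidean algorithm steps:
109 = 1 × 61 + 48
61 = 1 × 48 + 13
48 = 3 × 13 + 9
13 = 1 × 9 + 4
9 = 2 × 4 + 1
4 = 4 × 1 + 0
Continued fraction: [1; 1, 3, 1, 2, 4]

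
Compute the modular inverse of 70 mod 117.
112

gcd(70, 117) = 1, so the inverse exists.
Extended Euclidean algorithm on (117, 70):
117 = 1 × 70 + 47  ⟹  47 = (1)·117 + (-1)·70
70 = 1 × 47 + 23  ⟹  23 = (-1)·117 + (2)·70
47 = 2 × 23 + 1  ⟹  1 = (3)·117 + (-5)·70
So (-5)·70 ≡ 1 (mod 117), i.e. 70^(-1) ≡ -5 ≡ 112 (mod 117).
Check: 70 × 112 = 7840 ≡ 1 (mod 117)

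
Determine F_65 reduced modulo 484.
5

Matrix identity: Q^n = [[F_(n+1), F_n], [F_n, F_(n-1)]] with Q = [[1,1],[1,0]].
n = 65 = 1000001₂. Square-and-multiply, entries mod 484:
Q^1 = [[1,1],[1,0]]
Q^2 = (Q^1)² = [[2,1],[1,1]]
Q^4 = (Q^2)² = [[5,3],[3,2]]
Q^8 = (Q^4)² = [[34,21],[21,13]]
Q^16 = (Q^8)² = [[145,19],[19,126]]
Q^32 = (Q^16)² = [[90,309],[309,265]]
Q^65 = (Q^32)²·Q = [[316,5],[5,311]]
F_65 mod 484 = Q^65[0][1] = 5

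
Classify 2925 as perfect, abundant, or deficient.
deficient

Proper divisors of 2925: sum = 1 + 3 + 5 + 9 + 13 + 15 + 25 + 39 + ... + 225 + 325 + 585 + 975 (17 divisors) = 2717
Since 2717 < 2925, 2925 is deficient.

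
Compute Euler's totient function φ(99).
60

99 = 3^2 × 11
φ(n) = n × ∏(1 - 1/p) for each prime p dividing n
φ(99) = 99 × (1 - 1/3) × (1 - 1/11) = 60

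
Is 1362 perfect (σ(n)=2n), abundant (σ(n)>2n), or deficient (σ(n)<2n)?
abundant

Proper divisors of 1362: sum = 1 + 2 + 3 + 6 + 227 + 454 + 681 = 1374
Since 1374 > 1362, 1362 is abundant.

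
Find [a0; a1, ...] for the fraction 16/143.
[0; 8, 1, 15]

Euclidean algorithm steps:
16 = 0 × 143 + 16
143 = 8 × 16 + 15
16 = 1 × 15 + 1
15 = 15 × 1 + 0
Continued fraction: [0; 8, 1, 15]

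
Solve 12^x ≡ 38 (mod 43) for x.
10

Baby-step giant-step with step n = ⌈√43⌉ = 7.
Baby steps 12^j mod 43 (j:value) for j=0..6: 0:1, 1:12, 2:15, 3:8, 4:10, 5:34, 6:21.
Giant-step multiplier: 12^(-7) ≡ 12^(42-7) = 12^35 ≡ 7 (mod 43).
Giant steps γ_i = 38·7^i mod 43: γ_0=38, γ_1=8 (in table at j=3).
x = i·n + j = 1·7 + 3 = 10.
Check: 12^10 ≡ 38 (mod 43).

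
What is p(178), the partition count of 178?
571701605655

p(n) counts ways to write n as a sum of positive integers (order ignored).
Euler's pentagonal recurrence: p(k) = p(k-1) + p(k-2) - p(k-5) - p(k-7) + p(k-12) + p(k-15) - ... (offsets j(3j∓1)/2, signs ++--, p(0)=1, p(<0)=0).
DP table for k = 0..177: p(0)=1, p(1)=1, p(2)=2, p(3)=3, p(4)=5, p(5)=7, p(6)=11, p(7)=15, p(8)=22, p(9)=30, p(10)=42, p(11)=56, p(12)=77, p(13)=101, p(14)=135, p(15)=176, p(16)=231, p(17)=297, p(18)=385, p(19)=490, p(20)=627, p(21)=792, p(22)=1002, p(23)=1255, p(24)=1575, p(25)=1958, p(26)=2436, p(27)=3010, p(28)=3718, p(29)=4565, p(30)=5604, p(31)=6842, p(32)=8349, p(33)=10143, p(34)=12310, p(35)=14883, p(36)=17977, p(37)=21637, p(38)=26015, p(39)=31185, p(40)=37338, p(41)=44583, p(42)=53174, p(43)=63261, p(44)=75175, p(45)=89134, p(46)=105558, p(47)=124754, p(48)=147273, p(49)=173525, p(50)=204226, p(51)=239943, p(52)=281589, p(53)=329931, p(54)=386155, p(55)=451276, p(56)=526823, p(57)=614154, p(58)=715220, p(59)=831820, p(60)=966467, p(61)=1121505, p(62)=1300156, p(63)=1505499, p(64)=1741630, p(65)=2012558, p(66)=2323520, p(67)=2679689, p(68)=3087735, p(69)=3554345, p(70)=4087968, p(71)=4697205, p(72)=5392783, p(73)=6185689, p(74)=7089500, p(75)=8118264, p(76)=9289091, p(77)=10619863, p(78)=12132164, p(79)=13848650, p(80)=15796476, p(81)=18004327, p(82)=20506255, p(83)=23338469, p(84)=26543660, p(85)=30167357, p(86)=34262962, p(87)=38887673, p(88)=44108109, p(89)=49995925, p(90)=56634173, p(91)=64112359, p(92)=72533807, p(93)=82010177, p(94)=92669720, p(95)=104651419, p(96)=118114304, p(97)=133230930, p(98)=150198136, p(99)=169229875, p(100)=190569292, p(101)=214481126, p(102)=241265379, p(103)=271248950, p(104)=304801365, p(105)=342325709, p(106)=384276336, p(107)=431149389, p(108)=483502844, p(109)=541946240, p(110)=607163746, p(111)=679903203, p(112)=761002156, p(113)=851376628, p(114)=952050665, p(115)=1064144451, p(116)=1188908248, p(117)=1327710076, p(118)=1482074143, p(119)=1653668665, p(120)=1844349560, p(121)=2056148051, p(122)=2291320912, p(123)=2552338241, p(124)=2841940500, p(125)=3163127352, p(126)=3519222692, p(127)=3913864295, p(128)=4351078600, p(129)=4835271870, p(130)=5371315400, p(131)=5964539504, p(132)=6620830889, p(133)=7346629512, p(134)=8149040695, p(135)=9035836076, p(136)=10015581680, p(137)=11097645016, p(138)=12292341831, p(139)=13610949895, p(140)=15065878135, p(141)=16670689208, p(142)=18440293320, p(143)=20390982757, p(144)=22540654445, p(145)=24908858009, p(146)=27517052599, p(147)=30388671978, p(148)=33549419497, p(149)=37027355200, p(150)=40853235313, p(151)=45060624582, p(152)=49686288421, p(153)=54770336324, p(154)=60356673280, p(155)=66493182097, p(156)=73232243759, p(157)=80630964769, p(158)=88751778802, p(159)=97662728555, p(160)=107438159466, p(161)=118159068427, p(162)=129913904637, p(163)=142798995930, p(164)=156919475295, p(165)=172389800255, p(166)=189334822579, p(167)=207890420102, p(168)=228204732751, p(169)=250438925115, p(170)=274768617130, p(171)=301384802048, p(172)=330495499613, p(173)=362326859895, p(174)=397125074750, p(175)=435157697830, p(176)=476715857290, p(177)=522115831195.
Final step: p(178) = p(177) + p(176) - p(173) - p(171) + p(166) + p(163) - p(156) - p(152) + p(143) + p(138) - p(127) - p(121) + p(108) + p(101) - p(86) - p(78) + p(61) + p(52) - p(33) - p(23) + p(2)
= 522115831195 + 476715857290 - 362326859895 - 301384802048 + 189334822579 + 142798995930 - 73232243759 - 49686288421 + 20390982757 + 12292341831 - 3913864295 - 2056148051 + 483502844 + 214481126 - 34262962 - 12132164 + 1121505 + 281589 - 10143 - 1255 + 2
= 571701605655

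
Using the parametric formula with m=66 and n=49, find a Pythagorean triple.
(1955, 6468, 6757)

Euclid's formula: a = m² - n², b = 2mn, c = m² + n²
m = 66, n = 49
a = 66² - 49² = 4356 - 2401 = 1955
b = 2 × 66 × 49 = 6468
c = 66² + 49² = 4356 + 2401 = 6757
Verification: 1955² + 6468² = 3822025 + 41835024 = 45657049 = 6757² ✓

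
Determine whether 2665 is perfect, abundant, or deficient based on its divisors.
deficient

Proper divisors of 2665: sum = 1 + 5 + 13 + 41 + 65 + 205 + 533 = 863
Since 863 < 2665, 2665 is deficient.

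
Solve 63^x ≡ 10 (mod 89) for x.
18

Baby-step giant-step with step n = ⌈√89⌉ = 10.
Baby steps 63^j mod 89 (j:value) for j=0..9: 0:1, 1:63, 2:53, 3:46, 4:50, 5:35, 6:69, 7:75, 8:8, 9:59.
Giant-step multiplier: 63^(-10) ≡ 63^(88-10) = 63^78 ≡ 72 (mod 89).
Giant steps γ_i = 10·72^i mod 89: γ_0=10, γ_1=8 (in table at j=8).
x = i·n + j = 1·10 + 8 = 18.
Check: 63^18 ≡ 10 (mod 89).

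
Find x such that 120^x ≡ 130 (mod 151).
91

Baby-step giant-step with step n = ⌈√151⌉ = 13.
Baby steps 120^j mod 151 (j:value) for j=0..12: 0:1, 1:120, 2:55, 3:107, 4:5, 5:147, 6:124, 7:82, 8:25, 9:131, 10:16, 11:108, 12:125.
Giant-step multiplier: 120^(-13) ≡ 120^(150-13) = 120^137 ≡ 77 (mod 151).
Giant steps γ_i = 130·77^i mod 151: γ_0=130, γ_1=44, γ_2=66, γ_3=99, γ_4=73, γ_5=34, γ_6=51, γ_7=1 (in table at j=0).
x = i·n + j = 7·13 + 0 = 91.
Check: 120^91 ≡ 130 (mod 151).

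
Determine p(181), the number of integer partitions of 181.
749474411781

p(n) counts ways to write n as a sum of positive integers (order ignored).
Euler's pentagonal recurrence: p(k) = p(k-1) + p(k-2) - p(k-5) - p(k-7) + p(k-12) + p(k-15) - ... (offsets j(3j∓1)/2, signs ++--, p(0)=1, p(<0)=0).
DP table for k = 0..180: p(0)=1, p(1)=1, p(2)=2, p(3)=3, p(4)=5, p(5)=7, p(6)=11, p(7)=15, p(8)=22, p(9)=30, p(10)=42, p(11)=56, p(12)=77, p(13)=101, p(14)=135, p(15)=176, p(16)=231, p(17)=297, p(18)=385, p(19)=490, p(20)=627, p(21)=792, p(22)=1002, p(23)=1255, p(24)=1575, p(25)=1958, p(26)=2436, p(27)=3010, p(28)=3718, p(29)=4565, p(30)=5604, p(31)=6842, p(32)=8349, p(33)=10143, p(34)=12310, p(35)=14883, p(36)=17977, p(37)=21637, p(38)=26015, p(39)=31185, p(40)=37338, p(41)=44583, p(42)=53174, p(43)=63261, p(44)=75175, p(45)=89134, p(46)=105558, p(47)=124754, p(48)=147273, p(49)=173525, p(50)=204226, p(51)=239943, p(52)=281589, p(53)=329931, p(54)=386155, p(55)=451276, p(56)=526823, p(57)=614154, p(58)=715220, p(59)=831820, p(60)=966467, p(61)=1121505, p(62)=1300156, p(63)=1505499, p(64)=1741630, p(65)=2012558, p(66)=2323520, p(67)=2679689, p(68)=3087735, p(69)=3554345, p(70)=4087968, p(71)=4697205, p(72)=5392783, p(73)=6185689, p(74)=7089500, p(75)=8118264, p(76)=9289091, p(77)=10619863, p(78)=12132164, p(79)=13848650, p(80)=15796476, p(81)=18004327, p(82)=20506255, p(83)=23338469, p(84)=26543660, p(85)=30167357, p(86)=34262962, p(87)=38887673, p(88)=44108109, p(89)=49995925, p(90)=56634173, p(91)=64112359, p(92)=72533807, p(93)=82010177, p(94)=92669720, p(95)=104651419, p(96)=118114304, p(97)=133230930, p(98)=150198136, p(99)=169229875, p(100)=190569292, p(101)=214481126, p(102)=241265379, p(103)=271248950, p(104)=304801365, p(105)=342325709, p(106)=384276336, p(107)=431149389, p(108)=483502844, p(109)=541946240, p(110)=607163746, p(111)=679903203, p(112)=761002156, p(113)=851376628, p(114)=952050665, p(115)=1064144451, p(116)=1188908248, p(117)=1327710076, p(118)=1482074143, p(119)=1653668665, p(120)=1844349560, p(121)=2056148051, p(122)=2291320912, p(123)=2552338241, p(124)=2841940500, p(125)=3163127352, p(126)=3519222692, p(127)=3913864295, p(128)=4351078600, p(129)=4835271870, p(130)=5371315400, p(131)=5964539504, p(132)=6620830889, p(133)=7346629512, p(134)=8149040695, p(135)=9035836076, p(136)=10015581680, p(137)=11097645016, p(138)=12292341831, p(139)=13610949895, p(140)=15065878135, p(141)=16670689208, p(142)=18440293320, p(143)=20390982757, p(144)=22540654445, p(145)=24908858009, p(146)=27517052599, p(147)=30388671978, p(148)=33549419497, p(149)=37027355200, p(150)=40853235313, p(151)=45060624582, p(152)=49686288421, p(153)=54770336324, p(154)=60356673280, p(155)=66493182097, p(156)=73232243759, p(157)=80630964769, p(158)=88751778802, p(159)=97662728555, p(160)=107438159466, p(161)=118159068427, p(162)=129913904637, p(163)=142798995930, p(164)=156919475295, p(165)=172389800255, p(166)=189334822579, p(167)=207890420102, p(168)=228204732751, p(169)=250438925115, p(170)=274768617130, p(171)=301384802048, p(172)=330495499613, p(173)=362326859895, p(174)=397125074750, p(175)=435157697830, p(176)=476715857290, p(177)=522115831195, p(178)=571701605655, p(179)=625846753120, p(180)=684957390936.
Final step: p(181) = p(180) + p(179) - p(176) - p(174) + p(169) + p(166) - p(159) - p(155) + p(146) + p(141) - p(130) - p(124) + p(111) + p(104) - p(89) - p(81) + p(64) + p(55) - p(36) - p(26) + p(5)
= 684957390936 + 625846753120 - 476715857290 - 397125074750 + 250438925115 + 189334822579 - 97662728555 - 66493182097 + 27517052599 + 16670689208 - 5371315400 - 2841940500 + 679903203 + 304801365 - 49995925 - 18004327 + 1741630 + 451276 - 17977 - 2436 + 7
= 749474411781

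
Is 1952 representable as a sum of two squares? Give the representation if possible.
4² + 44² (a=4, b=44)

Factorization: 1952 = 2^5 × 61
By Fermat: n is sum of two squares iff every prime p ≡ 3 (mod 4) appears to even power.
All primes ≡ 3 (mod 4) appear to even power.
Search a = 0, 1, 2, … for 1952 - a² a perfect square: first hit at a = 4: 1952 - 16 = 1936 = 44².
1952 = 4² + 44² = 16 + 1936 ✓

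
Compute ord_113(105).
28

113 is prime, so ord(105) divides φ(113) = 112.
Divisors of 112: 1, 2, 4, 7, 8, 14, 16, 28, 56, 112.
Repeated squaring: 105^1 ≡ 105, 105^2 ≡ 64, 105^4 ≡ 28, 105^8 ≡ 106, 105^16 ≡ 49, 105^32 ≡ 28, 105^64 ≡ 106 (mod 113).
Test 105^d mod 113 for each divisor d in increasing order:
105^1 ≡ 105
105^2 ≡ 64
105^4 ≡ 28
105^7 = 105^4·105^2·105^1 ≡ 15
105^8 ≡ 106
105^14 = 105^8·105^4·105^2 ≡ 112
105^16 ≡ 49
105^28 = 105^16·105^8·105^4 ≡ 1  ← first divisor giving 1
The order is 28.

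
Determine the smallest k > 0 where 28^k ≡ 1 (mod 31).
15

31 is prime, so ord(28) divides φ(31) = 30.
Divisors of 30: 1, 2, 3, 5, 6, 10, 15, 30.
Repeated squaring: 28^1 ≡ 28, 28^2 ≡ 9, 28^4 ≡ 19, 28^8 ≡ 20, 28^16 ≡ 28 (mod 31).
Test 28^d mod 31 for each divisor d in increasing order:
28^1 ≡ 28
28^2 ≡ 9
28^3 = 28^2·28^1 ≡ 4
28^5 = 28^4·28^1 ≡ 5
28^6 = 28^4·28^2 ≡ 16
28^10 = 28^8·28^2 ≡ 25
28^15 = 28^8·28^4·28^2·28^1 ≡ 1  ← first divisor giving 1
The order is 15.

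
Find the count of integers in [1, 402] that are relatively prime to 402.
132

402 = 2 × 3 × 67
φ(n) = n × ∏(1 - 1/p) for each prime p dividing n
φ(402) = 402 × (1 - 1/2) × (1 - 1/3) × (1 - 1/67) = 132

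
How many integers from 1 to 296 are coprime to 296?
144

296 = 2^3 × 37
φ(n) = n × ∏(1 - 1/p) for each prime p dividing n
φ(296) = 296 × (1 - 1/2) × (1 - 1/37) = 144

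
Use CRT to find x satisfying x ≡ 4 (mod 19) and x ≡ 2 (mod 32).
194

Using Chinese Remainder Theorem:
M = 19 × 32 = 608
M1 = 32, M2 = 19
y1 = 32^(-1) mod 19 = 3
y2 = 19^(-1) mod 32 = 27
x = (4×32×3 + 2×19×27) mod 608 = 194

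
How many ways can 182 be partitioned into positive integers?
819876908323

p(n) counts ways to write n as a sum of positive integers (order ignored).
Euler's pentagonal recurrence: p(k) = p(k-1) + p(k-2) - p(k-5) - p(k-7) + p(k-12) + p(k-15) - ... (offsets j(3j∓1)/2, signs ++--, p(0)=1, p(<0)=0).
DP table for k = 0..181: p(0)=1, p(1)=1, p(2)=2, p(3)=3, p(4)=5, p(5)=7, p(6)=11, p(7)=15, p(8)=22, p(9)=30, p(10)=42, p(11)=56, p(12)=77, p(13)=101, p(14)=135, p(15)=176, p(16)=231, p(17)=297, p(18)=385, p(19)=490, p(20)=627, p(21)=792, p(22)=1002, p(23)=1255, p(24)=1575, p(25)=1958, p(26)=2436, p(27)=3010, p(28)=3718, p(29)=4565, p(30)=5604, p(31)=6842, p(32)=8349, p(33)=10143, p(34)=12310, p(35)=14883, p(36)=17977, p(37)=21637, p(38)=26015, p(39)=31185, p(40)=37338, p(41)=44583, p(42)=53174, p(43)=63261, p(44)=75175, p(45)=89134, p(46)=105558, p(47)=124754, p(48)=147273, p(49)=173525, p(50)=204226, p(51)=239943, p(52)=281589, p(53)=329931, p(54)=386155, p(55)=451276, p(56)=526823, p(57)=614154, p(58)=715220, p(59)=831820, p(60)=966467, p(61)=1121505, p(62)=1300156, p(63)=1505499, p(64)=1741630, p(65)=2012558, p(66)=2323520, p(67)=2679689, p(68)=3087735, p(69)=3554345, p(70)=4087968, p(71)=4697205, p(72)=5392783, p(73)=6185689, p(74)=7089500, p(75)=8118264, p(76)=9289091, p(77)=10619863, p(78)=12132164, p(79)=13848650, p(80)=15796476, p(81)=18004327, p(82)=20506255, p(83)=23338469, p(84)=26543660, p(85)=30167357, p(86)=34262962, p(87)=38887673, p(88)=44108109, p(89)=49995925, p(90)=56634173, p(91)=64112359, p(92)=72533807, p(93)=82010177, p(94)=92669720, p(95)=104651419, p(96)=118114304, p(97)=133230930, p(98)=150198136, p(99)=169229875, p(100)=190569292, p(101)=214481126, p(102)=241265379, p(103)=271248950, p(104)=304801365, p(105)=342325709, p(106)=384276336, p(107)=431149389, p(108)=483502844, p(109)=541946240, p(110)=607163746, p(111)=679903203, p(112)=761002156, p(113)=851376628, p(114)=952050665, p(115)=1064144451, p(116)=1188908248, p(117)=1327710076, p(118)=1482074143, p(119)=1653668665, p(120)=1844349560, p(121)=2056148051, p(122)=2291320912, p(123)=2552338241, p(124)=2841940500, p(125)=3163127352, p(126)=3519222692, p(127)=3913864295, p(128)=4351078600, p(129)=4835271870, p(130)=5371315400, p(131)=5964539504, p(132)=6620830889, p(133)=7346629512, p(134)=8149040695, p(135)=9035836076, p(136)=10015581680, p(137)=11097645016, p(138)=12292341831, p(139)=13610949895, p(140)=15065878135, p(141)=16670689208, p(142)=18440293320, p(143)=20390982757, p(144)=22540654445, p(145)=24908858009, p(146)=27517052599, p(147)=30388671978, p(148)=33549419497, p(149)=37027355200, p(150)=40853235313, p(151)=45060624582, p(152)=49686288421, p(153)=54770336324, p(154)=60356673280, p(155)=66493182097, p(156)=73232243759, p(157)=80630964769, p(158)=88751778802, p(159)=97662728555, p(160)=107438159466, p(161)=118159068427, p(162)=129913904637, p(163)=142798995930, p(164)=156919475295, p(165)=172389800255, p(166)=189334822579, p(167)=207890420102, p(168)=228204732751, p(169)=250438925115, p(170)=274768617130, p(171)=301384802048, p(172)=330495499613, p(173)=362326859895, p(174)=397125074750, p(175)=435157697830, p(176)=476715857290, p(177)=522115831195, p(178)=571701605655, p(179)=625846753120, p(180)=684957390936, p(181)=749474411781.
Final step: p(182) = p(181) + p(180) - p(177) - p(175) + p(170) + p(167) - p(160) - p(156) + p(147) + p(142) - p(131) - p(125) + p(112) + p(105) - p(90) - p(82) + p(65) + p(56) - p(37) - p(27) + p(6)
= 749474411781 + 684957390936 - 522115831195 - 435157697830 + 274768617130 + 207890420102 - 107438159466 - 73232243759 + 30388671978 + 18440293320 - 5964539504 - 3163127352 + 761002156 + 342325709 - 56634173 - 20506255 + 2012558 + 526823 - 21637 - 3010 + 11
= 819876908323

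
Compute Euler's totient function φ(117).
72

117 = 3^2 × 13
φ(n) = n × ∏(1 - 1/p) for each prime p dividing n
φ(117) = 117 × (1 - 1/3) × (1 - 1/13) = 72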